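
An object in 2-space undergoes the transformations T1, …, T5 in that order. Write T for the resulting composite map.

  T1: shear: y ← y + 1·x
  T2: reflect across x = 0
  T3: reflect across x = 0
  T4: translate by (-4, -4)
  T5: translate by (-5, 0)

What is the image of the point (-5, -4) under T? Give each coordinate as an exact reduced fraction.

T(p) = (-14, -13)

T1 shear: y ← y + 1·x: (-5, -4) → (-5, -9)
T2 reflect across x = 0: (-5, -9) → (5, -9)
T3 reflect across x = 0: (5, -9) → (-5, -9)
T4 translate by (-4, -4): (-5, -9) → (-9, -13)
T5 translate by (-5, 0): (-9, -13) → (-14, -13)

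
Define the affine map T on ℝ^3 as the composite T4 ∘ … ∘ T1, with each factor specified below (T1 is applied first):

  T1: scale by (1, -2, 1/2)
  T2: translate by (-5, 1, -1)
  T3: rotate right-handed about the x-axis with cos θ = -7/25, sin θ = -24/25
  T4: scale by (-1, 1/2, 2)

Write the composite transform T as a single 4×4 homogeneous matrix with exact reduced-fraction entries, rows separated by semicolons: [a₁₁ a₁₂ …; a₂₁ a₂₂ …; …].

T1 = [1 0 0 0; 0 -2 0 0; 0 0 1/2 0; 0 0 0 1]
T2·T1 = [1 0 0 -5; 0 -2 0 1; 0 0 1/2 -1; 0 0 0 1]
T3·…·T1 = [1 0 0 -5; 0 14/25 12/25 -31/25; 0 48/25 -7/50 -17/25; 0 0 0 1]
T4·…·T1 = [-1 0 0 5; 0 7/25 6/25 -31/50; 0 96/25 -7/25 -34/25; 0 0 0 1]

T = [-1 0 0 5; 0 7/25 6/25 -31/50; 0 96/25 -7/25 -34/25; 0 0 0 1]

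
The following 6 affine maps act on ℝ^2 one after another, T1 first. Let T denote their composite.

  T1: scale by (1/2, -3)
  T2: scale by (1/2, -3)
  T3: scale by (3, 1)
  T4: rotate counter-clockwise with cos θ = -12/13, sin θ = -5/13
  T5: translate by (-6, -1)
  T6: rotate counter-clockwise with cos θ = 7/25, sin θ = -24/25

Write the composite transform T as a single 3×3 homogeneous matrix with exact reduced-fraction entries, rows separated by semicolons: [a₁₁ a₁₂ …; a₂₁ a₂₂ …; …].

T = [-153/325 -2277/325 -66/25; 759/1300 -1836/325 137/25; 0 0 1]

T1 = [1/2 0 0; 0 -3 0; 0 0 1]
T2·T1 = [1/4 0 0; 0 9 0; 0 0 1]
T3·…·T1 = [3/4 0 0; 0 9 0; 0 0 1]
T4·…·T1 = [-9/13 45/13 0; -15/52 -108/13 0; 0 0 1]
T5·…·T1 = [-9/13 45/13 -6; -15/52 -108/13 -1; 0 0 1]
T6·…·T1 = [-153/325 -2277/325 -66/25; 759/1300 -1836/325 137/25; 0 0 1]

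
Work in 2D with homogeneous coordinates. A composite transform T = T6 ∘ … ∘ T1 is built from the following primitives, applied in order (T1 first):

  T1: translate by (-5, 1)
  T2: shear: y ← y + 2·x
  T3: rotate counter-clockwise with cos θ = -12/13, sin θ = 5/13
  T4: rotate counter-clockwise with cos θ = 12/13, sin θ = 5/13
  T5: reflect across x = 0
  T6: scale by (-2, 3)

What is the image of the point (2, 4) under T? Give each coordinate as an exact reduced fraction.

T1 translate by (-5, 1): (2, 4) → (-3, 5)
T2 shear: y ← y + 2·x: (-3, 5) → (-3, -1)
T3 rotate counter-clockwise with cos θ = -12/13, sin θ = 5/13: (-3, -1) → (41/13, -3/13)
T4 rotate counter-clockwise with cos θ = 12/13, sin θ = 5/13: (41/13, -3/13) → (3, 1)
T5 reflect across x = 0: (3, 1) → (-3, 1)
T6 scale by (-2, 3): (-3, 1) → (6, 3)

T(p) = (6, 3)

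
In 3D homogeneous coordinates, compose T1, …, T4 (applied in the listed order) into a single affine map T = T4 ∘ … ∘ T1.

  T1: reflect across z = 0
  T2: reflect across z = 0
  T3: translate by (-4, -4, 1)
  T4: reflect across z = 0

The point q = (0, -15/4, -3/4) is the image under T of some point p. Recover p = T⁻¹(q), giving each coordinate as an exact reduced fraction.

p = (4, 1/4, -1/4)

T1 = [1 0 0 0; 0 1 0 0; 0 0 -1 0; 0 0 0 1]
T2·T1 = [1 0 0 0; 0 1 0 0; 0 0 1 0; 0 0 0 1]
T3·…·T1 = [1 0 0 -4; 0 1 0 -4; 0 0 1 1; 0 0 0 1]
T4·…·T1 = [1 0 0 -4; 0 1 0 -4; 0 0 -1 -1; 0 0 0 1]
det M = -1; M⁻¹ = [1 0 0 4; 0 1 0 4; 0 0 -1 -1; 0 0 0 1]
M⁻¹ · (0, -15/4, -3/4)ᵀ = (4, 1/4, -1/4)ᵀ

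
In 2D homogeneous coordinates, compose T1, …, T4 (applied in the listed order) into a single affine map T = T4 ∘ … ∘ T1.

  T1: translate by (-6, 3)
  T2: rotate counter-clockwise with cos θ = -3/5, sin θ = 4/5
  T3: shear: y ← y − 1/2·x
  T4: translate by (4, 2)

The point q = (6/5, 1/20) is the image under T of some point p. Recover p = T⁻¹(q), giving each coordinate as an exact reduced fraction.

p = (5, 5/4)

T1 = [1 0 -6; 0 1 3; 0 0 1]
T2·T1 = [-3/5 -4/5 6/5; 4/5 -3/5 -33/5; 0 0 1]
T3·…·T1 = [-3/5 -4/5 6/5; 11/10 -1/5 -36/5; 0 0 1]
T4·…·T1 = [-3/5 -4/5 26/5; 11/10 -1/5 -26/5; 0 0 1]
det M = 1; M⁻¹ = [-1/5 4/5 26/5; -11/10 -3/5 13/5; 0 0 1]
M⁻¹ · (6/5, 1/20)ᵀ = (5, 5/4)ᵀ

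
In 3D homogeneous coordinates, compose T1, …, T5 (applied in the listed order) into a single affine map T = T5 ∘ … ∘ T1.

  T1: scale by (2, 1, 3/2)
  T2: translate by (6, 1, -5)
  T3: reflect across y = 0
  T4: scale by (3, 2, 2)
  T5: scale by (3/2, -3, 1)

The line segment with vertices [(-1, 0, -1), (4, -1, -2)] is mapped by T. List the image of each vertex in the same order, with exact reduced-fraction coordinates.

image vertices: (18, 6, -13), (63, 0, -16)

T1 scale by (2, 1, 3/2): (-1, 0, -1) → (-2, 0, -3/2); (4, -1, -2) → (8, -1, -3)
T2 translate by (6, 1, -5): (-2, 0, -3/2) → (4, 1, -13/2); (8, -1, -3) → (14, 0, -8)
T3 reflect across y = 0: (4, 1, -13/2) → (4, -1, -13/2); (14, 0, -8) → (14, 0, -8)
T4 scale by (3, 2, 2): (4, -1, -13/2) → (12, -2, -13); (14, 0, -8) → (42, 0, -16)
T5 scale by (3/2, -3, 1): (12, -2, -13) → (18, 6, -13); (42, 0, -16) → (63, 0, -16)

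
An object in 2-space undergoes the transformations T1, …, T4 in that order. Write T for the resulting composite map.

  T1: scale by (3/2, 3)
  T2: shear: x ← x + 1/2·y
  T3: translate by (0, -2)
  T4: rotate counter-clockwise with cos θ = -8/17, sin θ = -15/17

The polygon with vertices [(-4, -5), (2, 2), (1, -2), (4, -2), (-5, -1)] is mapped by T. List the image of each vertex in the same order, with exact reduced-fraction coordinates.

image vertices: (-147/17, 677/34), (12/17, -122/17), (-108/17, 173/34), (-144/17, 19/17), (-3/17, 175/17)

T1 scale by (3/2, 3): (-4, -5) → (-6, -15); (2, 2) → (3, 6); (1, -2) → (3/2, -6); (4, -2) → (6, -6); (-5, -1) → (-15/2, -3)
T2 shear: x ← x + 1/2·y: (-6, -15) → (-27/2, -15); (3, 6) → (6, 6); (3/2, -6) → (-3/2, -6); (6, -6) → (3, -6); (-15/2, -3) → (-9, -3)
T3 translate by (0, -2): (-27/2, -15) → (-27/2, -17); (6, 6) → (6, 4); (-3/2, -6) → (-3/2, -8); (3, -6) → (3, -8); (-9, -3) → (-9, -5)
T4 rotate counter-clockwise with cos θ = -8/17, sin θ = -15/17: (-27/2, -17) → (-147/17, 677/34); (6, 4) → (12/17, -122/17); (-3/2, -8) → (-108/17, 173/34); (3, -8) → (-144/17, 19/17); (-9, -5) → (-3/17, 175/17)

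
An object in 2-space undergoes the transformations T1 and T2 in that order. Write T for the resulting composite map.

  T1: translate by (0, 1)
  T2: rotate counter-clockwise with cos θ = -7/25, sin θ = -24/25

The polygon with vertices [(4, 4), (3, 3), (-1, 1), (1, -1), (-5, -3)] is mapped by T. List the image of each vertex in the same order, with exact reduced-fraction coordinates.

image vertices: (92/25, -131/25), (3, -4), (11/5, 2/5), (-7/25, -24/25), (-13/25, 134/25)

T1 translate by (0, 1): (4, 4) → (4, 5); (3, 3) → (3, 4); (-1, 1) → (-1, 2); (1, -1) → (1, 0); (-5, -3) → (-5, -2)
T2 rotate counter-clockwise with cos θ = -7/25, sin θ = -24/25: (4, 5) → (92/25, -131/25); (3, 4) → (3, -4); (-1, 2) → (11/5, 2/5); (1, 0) → (-7/25, -24/25); (-5, -2) → (-13/25, 134/25)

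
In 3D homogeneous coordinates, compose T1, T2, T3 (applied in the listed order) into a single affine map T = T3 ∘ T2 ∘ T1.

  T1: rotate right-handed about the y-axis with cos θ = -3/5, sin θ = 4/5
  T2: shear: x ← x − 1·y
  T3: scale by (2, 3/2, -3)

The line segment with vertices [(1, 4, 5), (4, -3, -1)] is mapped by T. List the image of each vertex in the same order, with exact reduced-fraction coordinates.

image vertices: (-6/5, 6, 57/5), (-2/5, -9/2, 39/5)

T1 rotate right-handed about the y-axis with cos θ = -3/5, sin θ = 4/5: (1, 4, 5) → (17/5, 4, -19/5); (4, -3, -1) → (-16/5, -3, -13/5)
T2 shear: x ← x − 1·y: (17/5, 4, -19/5) → (-3/5, 4, -19/5); (-16/5, -3, -13/5) → (-1/5, -3, -13/5)
T3 scale by (2, 3/2, -3): (-3/5, 4, -19/5) → (-6/5, 6, 57/5); (-1/5, -3, -13/5) → (-2/5, -9/2, 39/5)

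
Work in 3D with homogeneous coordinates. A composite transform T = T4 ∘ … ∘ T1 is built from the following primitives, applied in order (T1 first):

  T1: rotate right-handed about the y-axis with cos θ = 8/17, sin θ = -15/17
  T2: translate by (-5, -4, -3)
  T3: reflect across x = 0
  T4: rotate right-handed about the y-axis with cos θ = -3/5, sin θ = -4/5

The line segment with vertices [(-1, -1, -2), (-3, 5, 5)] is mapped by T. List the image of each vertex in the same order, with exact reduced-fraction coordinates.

image vertices: (139/85, -5, 498/85), (-328/85, 1, 904/85)

T1 rotate right-handed about the y-axis with cos θ = 8/17, sin θ = -15/17: (-1, -1, -2) → (22/17, -1, -31/17); (-3, 5, 5) → (-99/17, 5, -5/17)
T2 translate by (-5, -4, -3): (22/17, -1, -31/17) → (-63/17, -5, -82/17); (-99/17, 5, -5/17) → (-184/17, 1, -56/17)
T3 reflect across x = 0: (-63/17, -5, -82/17) → (63/17, -5, -82/17); (-184/17, 1, -56/17) → (184/17, 1, -56/17)
T4 rotate right-handed about the y-axis with cos θ = -3/5, sin θ = -4/5: (63/17, -5, -82/17) → (139/85, -5, 498/85); (184/17, 1, -56/17) → (-328/85, 1, 904/85)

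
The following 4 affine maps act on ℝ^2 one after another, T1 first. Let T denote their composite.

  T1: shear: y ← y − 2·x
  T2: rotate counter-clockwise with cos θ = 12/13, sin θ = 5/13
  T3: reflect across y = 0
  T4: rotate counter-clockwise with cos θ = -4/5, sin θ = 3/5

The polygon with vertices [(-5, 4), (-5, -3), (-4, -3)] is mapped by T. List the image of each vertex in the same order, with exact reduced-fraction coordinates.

T1 shear: y ← y − 2·x: (-5, 4) → (-5, 14); (-5, -3) → (-5, 7); (-4, -3) → (-4, 5)
T2 rotate counter-clockwise with cos θ = 12/13, sin θ = 5/13: (-5, 14) → (-10, 11); (-5, 7) → (-95/13, 59/13); (-4, 5) → (-73/13, 40/13)
T3 reflect across y = 0: (-10, 11) → (-10, -11); (-95/13, 59/13) → (-95/13, -59/13); (-73/13, 40/13) → (-73/13, -40/13)
T4 rotate counter-clockwise with cos θ = -4/5, sin θ = 3/5: (-10, -11) → (73/5, 14/5); (-95/13, -59/13) → (557/65, -49/65); (-73/13, -40/13) → (412/65, -59/65)

image vertices: (73/5, 14/5), (557/65, -49/65), (412/65, -59/65)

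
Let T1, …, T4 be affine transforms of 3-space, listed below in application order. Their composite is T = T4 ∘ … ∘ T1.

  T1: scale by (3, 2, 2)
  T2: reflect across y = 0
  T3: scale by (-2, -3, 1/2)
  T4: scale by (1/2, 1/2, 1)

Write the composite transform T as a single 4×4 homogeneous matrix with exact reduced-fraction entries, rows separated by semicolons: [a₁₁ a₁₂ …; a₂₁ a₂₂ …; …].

T1 = [3 0 0 0; 0 2 0 0; 0 0 2 0; 0 0 0 1]
T2·T1 = [3 0 0 0; 0 -2 0 0; 0 0 2 0; 0 0 0 1]
T3·…·T1 = [-6 0 0 0; 0 6 0 0; 0 0 1 0; 0 0 0 1]
T4·…·T1 = [-3 0 0 0; 0 3 0 0; 0 0 1 0; 0 0 0 1]

T = [-3 0 0 0; 0 3 0 0; 0 0 1 0; 0 0 0 1]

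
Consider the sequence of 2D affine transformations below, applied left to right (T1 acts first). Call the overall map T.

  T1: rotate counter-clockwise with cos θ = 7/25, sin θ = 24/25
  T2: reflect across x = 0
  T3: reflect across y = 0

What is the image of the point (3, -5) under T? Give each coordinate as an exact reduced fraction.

T1 rotate counter-clockwise with cos θ = 7/25, sin θ = 24/25: (3, -5) → (141/25, 37/25)
T2 reflect across x = 0: (141/25, 37/25) → (-141/25, 37/25)
T3 reflect across y = 0: (-141/25, 37/25) → (-141/25, -37/25)

T(p) = (-141/25, -37/25)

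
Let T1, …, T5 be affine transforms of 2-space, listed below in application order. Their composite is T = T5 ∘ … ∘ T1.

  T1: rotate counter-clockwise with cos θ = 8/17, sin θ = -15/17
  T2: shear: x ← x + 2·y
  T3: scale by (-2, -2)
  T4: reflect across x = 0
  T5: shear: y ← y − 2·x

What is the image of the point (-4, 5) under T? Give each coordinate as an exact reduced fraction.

T1 rotate counter-clockwise with cos θ = 8/17, sin θ = -15/17: (-4, 5) → (43/17, 100/17)
T2 shear: x ← x + 2·y: (43/17, 100/17) → (243/17, 100/17)
T3 scale by (-2, -2): (243/17, 100/17) → (-486/17, -200/17)
T4 reflect across x = 0: (-486/17, -200/17) → (486/17, -200/17)
T5 shear: y ← y − 2·x: (486/17, -200/17) → (486/17, -1172/17)

T(p) = (486/17, -1172/17)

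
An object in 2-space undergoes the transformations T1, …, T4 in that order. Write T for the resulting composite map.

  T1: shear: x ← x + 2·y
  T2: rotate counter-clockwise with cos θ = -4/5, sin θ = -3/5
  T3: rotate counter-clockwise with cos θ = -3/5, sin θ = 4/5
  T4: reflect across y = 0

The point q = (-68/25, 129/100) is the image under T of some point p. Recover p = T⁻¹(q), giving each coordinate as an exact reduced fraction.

T1 = [1 2 0; 0 1 0; 0 0 1]
T2·T1 = [-4/5 -1 0; -3/5 -2 0; 0 0 1]
T3·…·T1 = [24/25 11/5 0; -7/25 2/5 0; 0 0 1]
T4·…·T1 = [24/25 11/5 0; 7/25 -2/5 0; 0 0 1]
det M = -1; M⁻¹ = [2/5 11/5 0; 7/25 -24/25 0; 0 0 1]
M⁻¹ · (-68/25, 129/100)ᵀ = (7/4, -2)ᵀ

p = (7/4, -2)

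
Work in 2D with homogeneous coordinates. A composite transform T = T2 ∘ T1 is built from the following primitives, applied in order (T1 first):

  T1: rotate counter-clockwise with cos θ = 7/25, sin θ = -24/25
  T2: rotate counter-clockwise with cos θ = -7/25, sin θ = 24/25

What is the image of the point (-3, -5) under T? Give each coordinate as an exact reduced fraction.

T1 rotate counter-clockwise with cos θ = 7/25, sin θ = -24/25: (-3, -5) → (-141/25, 37/25)
T2 rotate counter-clockwise with cos θ = -7/25, sin θ = 24/25: (-141/25, 37/25) → (99/625, -3643/625)

T(p) = (99/625, -3643/625)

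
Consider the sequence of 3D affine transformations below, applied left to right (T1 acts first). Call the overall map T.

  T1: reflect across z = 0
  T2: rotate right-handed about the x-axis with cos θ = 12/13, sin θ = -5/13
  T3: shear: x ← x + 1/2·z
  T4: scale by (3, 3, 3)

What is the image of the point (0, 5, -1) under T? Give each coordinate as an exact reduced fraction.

T(p) = (-3/2, 15, -3)

T1 reflect across z = 0: (0, 5, -1) → (0, 5, 1)
T2 rotate right-handed about the x-axis with cos θ = 12/13, sin θ = -5/13: (0, 5, 1) → (0, 5, -1)
T3 shear: x ← x + 1/2·z: (0, 5, -1) → (-1/2, 5, -1)
T4 scale by (3, 3, 3): (-1/2, 5, -1) → (-3/2, 15, -3)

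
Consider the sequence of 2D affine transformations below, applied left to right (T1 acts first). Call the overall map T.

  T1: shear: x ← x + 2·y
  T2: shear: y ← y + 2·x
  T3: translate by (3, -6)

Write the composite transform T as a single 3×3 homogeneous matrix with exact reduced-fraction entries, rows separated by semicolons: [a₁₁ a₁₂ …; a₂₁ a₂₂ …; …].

T = [1 2 3; 2 5 -6; 0 0 1]

T1 = [1 2 0; 0 1 0; 0 0 1]
T2·T1 = [1 2 0; 2 5 0; 0 0 1]
T3·…·T1 = [1 2 3; 2 5 -6; 0 0 1]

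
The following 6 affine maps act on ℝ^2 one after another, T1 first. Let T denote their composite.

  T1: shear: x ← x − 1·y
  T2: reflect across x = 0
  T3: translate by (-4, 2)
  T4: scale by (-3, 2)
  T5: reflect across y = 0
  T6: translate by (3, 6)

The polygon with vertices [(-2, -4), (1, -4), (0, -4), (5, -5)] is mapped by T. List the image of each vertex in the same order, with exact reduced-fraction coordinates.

image vertices: (21, 10), (30, 10), (27, 10), (45, 12)

T1 shear: x ← x − 1·y: (-2, -4) → (2, -4); (1, -4) → (5, -4); (0, -4) → (4, -4); (5, -5) → (10, -5)
T2 reflect across x = 0: (2, -4) → (-2, -4); (5, -4) → (-5, -4); (4, -4) → (-4, -4); (10, -5) → (-10, -5)
T3 translate by (-4, 2): (-2, -4) → (-6, -2); (-5, -4) → (-9, -2); (-4, -4) → (-8, -2); (-10, -5) → (-14, -3)
T4 scale by (-3, 2): (-6, -2) → (18, -4); (-9, -2) → (27, -4); (-8, -2) → (24, -4); (-14, -3) → (42, -6)
T5 reflect across y = 0: (18, -4) → (18, 4); (27, -4) → (27, 4); (24, -4) → (24, 4); (42, -6) → (42, 6)
T6 translate by (3, 6): (18, 4) → (21, 10); (27, 4) → (30, 10); (24, 4) → (27, 10); (42, 6) → (45, 12)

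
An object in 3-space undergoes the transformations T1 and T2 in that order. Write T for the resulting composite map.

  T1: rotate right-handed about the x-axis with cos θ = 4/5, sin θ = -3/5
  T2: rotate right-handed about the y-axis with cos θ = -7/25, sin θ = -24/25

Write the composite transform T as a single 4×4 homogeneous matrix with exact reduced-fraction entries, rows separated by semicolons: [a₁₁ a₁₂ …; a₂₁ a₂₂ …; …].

T1 = [1 0 0 0; 0 4/5 3/5 0; 0 -3/5 4/5 0; 0 0 0 1]
T2·T1 = [-7/25 72/125 -96/125 0; 0 4/5 3/5 0; 24/25 21/125 -28/125 0; 0 0 0 1]

T = [-7/25 72/125 -96/125 0; 0 4/5 3/5 0; 24/25 21/125 -28/125 0; 0 0 0 1]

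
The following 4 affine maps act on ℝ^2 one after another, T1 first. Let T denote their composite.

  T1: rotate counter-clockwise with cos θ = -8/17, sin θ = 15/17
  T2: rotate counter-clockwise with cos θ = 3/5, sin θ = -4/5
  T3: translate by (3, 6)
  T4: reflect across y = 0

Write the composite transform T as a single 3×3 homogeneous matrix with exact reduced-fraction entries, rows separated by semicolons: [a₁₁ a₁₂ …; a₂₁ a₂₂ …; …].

T1 = [-8/17 -15/17 0; 15/17 -8/17 0; 0 0 1]
T2·T1 = [36/85 -77/85 0; 77/85 36/85 0; 0 0 1]
T3·…·T1 = [36/85 -77/85 3; 77/85 36/85 6; 0 0 1]
T4·…·T1 = [36/85 -77/85 3; -77/85 -36/85 -6; 0 0 1]

T = [36/85 -77/85 3; -77/85 -36/85 -6; 0 0 1]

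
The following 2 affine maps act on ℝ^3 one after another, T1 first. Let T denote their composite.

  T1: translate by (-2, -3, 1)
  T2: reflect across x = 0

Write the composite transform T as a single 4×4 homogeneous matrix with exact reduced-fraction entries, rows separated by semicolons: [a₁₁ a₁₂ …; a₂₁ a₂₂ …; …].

T = [-1 0 0 2; 0 1 0 -3; 0 0 1 1; 0 0 0 1]

T1 = [1 0 0 -2; 0 1 0 -3; 0 0 1 1; 0 0 0 1]
T2·T1 = [-1 0 0 2; 0 1 0 -3; 0 0 1 1; 0 0 0 1]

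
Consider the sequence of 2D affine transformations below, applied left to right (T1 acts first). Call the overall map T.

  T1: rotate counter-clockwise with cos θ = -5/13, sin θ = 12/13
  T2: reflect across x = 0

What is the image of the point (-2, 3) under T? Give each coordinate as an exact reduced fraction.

T1 rotate counter-clockwise with cos θ = -5/13, sin θ = 12/13: (-2, 3) → (-2, -3)
T2 reflect across x = 0: (-2, -3) → (2, -3)

T(p) = (2, -3)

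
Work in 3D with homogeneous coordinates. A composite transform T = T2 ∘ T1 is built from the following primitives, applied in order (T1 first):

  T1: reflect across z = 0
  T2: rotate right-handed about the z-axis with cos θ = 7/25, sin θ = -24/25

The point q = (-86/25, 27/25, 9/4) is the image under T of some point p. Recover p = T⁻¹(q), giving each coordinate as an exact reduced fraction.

T1 = [1 0 0 0; 0 1 0 0; 0 0 -1 0; 0 0 0 1]
T2·T1 = [7/25 24/25 0 0; -24/25 7/25 0 0; 0 0 -1 0; 0 0 0 1]
det M = -1; M⁻¹ = [7/25 -24/25 0 0; 24/25 7/25 0 0; 0 0 -1 0; 0 0 0 1]
M⁻¹ · (-86/25, 27/25, 9/4)ᵀ = (-2, -3, -9/4)ᵀ

p = (-2, -3, -9/4)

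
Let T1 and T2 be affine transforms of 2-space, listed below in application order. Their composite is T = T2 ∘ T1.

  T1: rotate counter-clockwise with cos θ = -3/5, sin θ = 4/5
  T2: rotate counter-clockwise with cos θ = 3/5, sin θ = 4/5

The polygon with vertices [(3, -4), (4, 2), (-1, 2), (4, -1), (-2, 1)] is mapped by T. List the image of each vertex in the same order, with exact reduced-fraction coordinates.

image vertices: (-3, 4), (-4, -2), (1, -2), (-4, 1), (2, -1)

T1 rotate counter-clockwise with cos θ = -3/5, sin θ = 4/5: (3, -4) → (7/5, 24/5); (4, 2) → (-4, 2); (-1, 2) → (-1, -2); (4, -1) → (-8/5, 19/5); (-2, 1) → (2/5, -11/5)
T2 rotate counter-clockwise with cos θ = 3/5, sin θ = 4/5: (7/5, 24/5) → (-3, 4); (-4, 2) → (-4, -2); (-1, -2) → (1, -2); (-8/5, 19/5) → (-4, 1); (2/5, -11/5) → (2, -1)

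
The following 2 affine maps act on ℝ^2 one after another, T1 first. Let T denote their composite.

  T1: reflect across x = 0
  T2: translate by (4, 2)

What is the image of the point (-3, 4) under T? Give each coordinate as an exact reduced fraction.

T(p) = (7, 6)

T1 reflect across x = 0: (-3, 4) → (3, 4)
T2 translate by (4, 2): (3, 4) → (7, 6)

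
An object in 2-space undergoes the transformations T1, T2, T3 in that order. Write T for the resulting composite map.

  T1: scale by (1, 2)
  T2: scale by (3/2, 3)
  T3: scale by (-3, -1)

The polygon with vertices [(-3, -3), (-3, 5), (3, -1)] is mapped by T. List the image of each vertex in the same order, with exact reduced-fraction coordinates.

T1 scale by (1, 2): (-3, -3) → (-3, -6); (-3, 5) → (-3, 10); (3, -1) → (3, -2)
T2 scale by (3/2, 3): (-3, -6) → (-9/2, -18); (-3, 10) → (-9/2, 30); (3, -2) → (9/2, -6)
T3 scale by (-3, -1): (-9/2, -18) → (27/2, 18); (-9/2, 30) → (27/2, -30); (9/2, -6) → (-27/2, 6)

image vertices: (27/2, 18), (27/2, -30), (-27/2, 6)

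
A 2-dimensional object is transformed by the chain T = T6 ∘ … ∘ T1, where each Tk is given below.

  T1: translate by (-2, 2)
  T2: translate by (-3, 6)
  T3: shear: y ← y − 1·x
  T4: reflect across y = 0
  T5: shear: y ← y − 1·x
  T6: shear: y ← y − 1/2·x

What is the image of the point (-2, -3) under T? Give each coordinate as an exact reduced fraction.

T1 translate by (-2, 2): (-2, -3) → (-4, -1)
T2 translate by (-3, 6): (-4, -1) → (-7, 5)
T3 shear: y ← y − 1·x: (-7, 5) → (-7, 12)
T4 reflect across y = 0: (-7, 12) → (-7, -12)
T5 shear: y ← y − 1·x: (-7, -12) → (-7, -5)
T6 shear: y ← y − 1/2·x: (-7, -5) → (-7, -3/2)

T(p) = (-7, -3/2)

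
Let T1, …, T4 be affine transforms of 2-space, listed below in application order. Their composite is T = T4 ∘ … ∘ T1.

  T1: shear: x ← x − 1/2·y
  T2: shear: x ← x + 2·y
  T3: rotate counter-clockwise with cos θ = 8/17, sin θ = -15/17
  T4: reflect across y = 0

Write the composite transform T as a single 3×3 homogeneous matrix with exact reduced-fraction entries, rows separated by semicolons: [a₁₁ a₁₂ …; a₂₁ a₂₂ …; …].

T = [8/17 27/17 0; 15/17 29/34 0; 0 0 1]

T1 = [1 -1/2 0; 0 1 0; 0 0 1]
T2·T1 = [1 3/2 0; 0 1 0; 0 0 1]
T3·…·T1 = [8/17 27/17 0; -15/17 -29/34 0; 0 0 1]
T4·…·T1 = [8/17 27/17 0; 15/17 29/34 0; 0 0 1]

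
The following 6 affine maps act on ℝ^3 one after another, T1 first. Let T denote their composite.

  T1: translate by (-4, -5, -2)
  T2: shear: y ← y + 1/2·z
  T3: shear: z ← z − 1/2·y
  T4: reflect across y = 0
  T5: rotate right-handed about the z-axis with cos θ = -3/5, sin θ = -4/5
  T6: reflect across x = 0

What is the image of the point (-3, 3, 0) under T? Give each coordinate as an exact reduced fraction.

T1 translate by (-4, -5, -2): (-3, 3, 0) → (-7, -2, -2)
T2 shear: y ← y + 1/2·z: (-7, -2, -2) → (-7, -3, -2)
T3 shear: z ← z − 1/2·y: (-7, -3, -2) → (-7, -3, -1/2)
T4 reflect across y = 0: (-7, -3, -1/2) → (-7, 3, -1/2)
T5 rotate right-handed about the z-axis with cos θ = -3/5, sin θ = -4/5: (-7, 3, -1/2) → (33/5, 19/5, -1/2)
T6 reflect across x = 0: (33/5, 19/5, -1/2) → (-33/5, 19/5, -1/2)

T(p) = (-33/5, 19/5, -1/2)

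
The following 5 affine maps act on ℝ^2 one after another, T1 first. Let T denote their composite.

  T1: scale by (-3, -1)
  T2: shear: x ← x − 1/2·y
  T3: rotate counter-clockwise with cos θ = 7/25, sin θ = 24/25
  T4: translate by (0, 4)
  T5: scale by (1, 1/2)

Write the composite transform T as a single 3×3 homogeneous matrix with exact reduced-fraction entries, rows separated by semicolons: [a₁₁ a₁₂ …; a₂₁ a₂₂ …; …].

T1 = [-3 0 0; 0 -1 0; 0 0 1]
T2·T1 = [-3 1/2 0; 0 -1 0; 0 0 1]
T3·…·T1 = [-21/25 11/10 0; -72/25 1/5 0; 0 0 1]
T4·…·T1 = [-21/25 11/10 0; -72/25 1/5 4; 0 0 1]
T5·…·T1 = [-21/25 11/10 0; -36/25 1/10 2; 0 0 1]

T = [-21/25 11/10 0; -36/25 1/10 2; 0 0 1]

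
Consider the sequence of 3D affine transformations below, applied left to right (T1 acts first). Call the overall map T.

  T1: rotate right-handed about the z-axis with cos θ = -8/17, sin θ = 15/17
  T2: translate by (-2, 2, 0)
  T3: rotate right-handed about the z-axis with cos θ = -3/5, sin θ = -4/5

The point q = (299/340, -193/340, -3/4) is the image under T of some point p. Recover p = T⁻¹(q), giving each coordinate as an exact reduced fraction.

p = (-7/4, -5/4, -3/4)

T1 = [-8/17 -15/17 0 0; 15/17 -8/17 0 0; 0 0 1 0; 0 0 0 1]
T2·T1 = [-8/17 -15/17 0 -2; 15/17 -8/17 0 2; 0 0 1 0; 0 0 0 1]
T3·…·T1 = [84/85 13/85 0 14/5; -13/85 84/85 0 2/5; 0 0 1 0; 0 0 0 1]
det M = 1; M⁻¹ = [84/85 -13/85 0 -46/17; 13/85 84/85 0 -14/17; 0 0 1 0; 0 0 0 1]
M⁻¹ · (299/340, -193/340, -3/4)ᵀ = (-7/4, -5/4, -3/4)ᵀ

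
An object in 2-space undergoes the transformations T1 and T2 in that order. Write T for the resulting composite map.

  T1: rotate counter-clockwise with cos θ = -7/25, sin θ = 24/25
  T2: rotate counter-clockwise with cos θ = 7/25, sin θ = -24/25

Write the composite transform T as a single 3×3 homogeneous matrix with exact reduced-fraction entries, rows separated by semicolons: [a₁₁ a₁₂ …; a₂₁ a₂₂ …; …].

T1 = [-7/25 -24/25 0; 24/25 -7/25 0; 0 0 1]
T2·T1 = [527/625 -336/625 0; 336/625 527/625 0; 0 0 1]

T = [527/625 -336/625 0; 336/625 527/625 0; 0 0 1]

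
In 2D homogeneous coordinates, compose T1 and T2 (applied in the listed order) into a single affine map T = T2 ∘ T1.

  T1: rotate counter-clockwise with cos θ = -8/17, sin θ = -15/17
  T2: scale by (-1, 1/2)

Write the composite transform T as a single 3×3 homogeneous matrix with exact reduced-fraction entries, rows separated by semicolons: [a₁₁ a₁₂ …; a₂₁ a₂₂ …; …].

T1 = [-8/17 15/17 0; -15/17 -8/17 0; 0 0 1]
T2·T1 = [8/17 -15/17 0; -15/34 -4/17 0; 0 0 1]

T = [8/17 -15/17 0; -15/34 -4/17 0; 0 0 1]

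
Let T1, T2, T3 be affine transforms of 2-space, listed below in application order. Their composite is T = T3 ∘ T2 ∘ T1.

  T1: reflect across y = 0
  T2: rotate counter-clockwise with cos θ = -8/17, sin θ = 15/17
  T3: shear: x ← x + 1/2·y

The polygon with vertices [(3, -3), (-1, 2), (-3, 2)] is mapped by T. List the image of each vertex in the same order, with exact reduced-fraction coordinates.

image vertices: (-117/34, 21/17), (77/34, 1/17), (79/34, -29/17)

T1 reflect across y = 0: (3, -3) → (3, 3); (-1, 2) → (-1, -2); (-3, 2) → (-3, -2)
T2 rotate counter-clockwise with cos θ = -8/17, sin θ = 15/17: (3, 3) → (-69/17, 21/17); (-1, -2) → (38/17, 1/17); (-3, -2) → (54/17, -29/17)
T3 shear: x ← x + 1/2·y: (-69/17, 21/17) → (-117/34, 21/17); (38/17, 1/17) → (77/34, 1/17); (54/17, -29/17) → (79/34, -29/17)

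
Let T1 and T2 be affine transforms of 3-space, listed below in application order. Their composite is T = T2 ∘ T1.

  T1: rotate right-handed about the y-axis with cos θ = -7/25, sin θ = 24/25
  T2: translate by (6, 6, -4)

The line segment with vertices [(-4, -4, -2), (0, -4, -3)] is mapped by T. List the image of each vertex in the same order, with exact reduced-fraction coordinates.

image vertices: (26/5, 2, 2/5), (78/25, 2, -79/25)

T1 rotate right-handed about the y-axis with cos θ = -7/25, sin θ = 24/25: (-4, -4, -2) → (-4/5, -4, 22/5); (0, -4, -3) → (-72/25, -4, 21/25)
T2 translate by (6, 6, -4): (-4/5, -4, 22/5) → (26/5, 2, 2/5); (-72/25, -4, 21/25) → (78/25, 2, -79/25)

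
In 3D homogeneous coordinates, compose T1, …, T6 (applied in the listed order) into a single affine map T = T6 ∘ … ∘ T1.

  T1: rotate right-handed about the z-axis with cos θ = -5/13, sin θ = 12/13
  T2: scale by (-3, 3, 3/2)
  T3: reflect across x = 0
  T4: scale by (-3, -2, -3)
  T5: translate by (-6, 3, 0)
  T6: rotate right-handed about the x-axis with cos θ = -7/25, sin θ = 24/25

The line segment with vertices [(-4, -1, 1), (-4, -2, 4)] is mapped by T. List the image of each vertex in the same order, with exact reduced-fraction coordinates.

image vertices: (-366/13, -27/13, 603/26), (-474/13, 3747/325, 8046/325)

T1 rotate right-handed about the z-axis with cos θ = -5/13, sin θ = 12/13: (-4, -1, 1) → (32/13, -43/13, 1); (-4, -2, 4) → (44/13, -38/13, 4)
T2 scale by (-3, 3, 3/2): (32/13, -43/13, 1) → (-96/13, -129/13, 3/2); (44/13, -38/13, 4) → (-132/13, -114/13, 6)
T3 reflect across x = 0: (-96/13, -129/13, 3/2) → (96/13, -129/13, 3/2); (-132/13, -114/13, 6) → (132/13, -114/13, 6)
T4 scale by (-3, -2, -3): (96/13, -129/13, 3/2) → (-288/13, 258/13, -9/2); (132/13, -114/13, 6) → (-396/13, 228/13, -18)
T5 translate by (-6, 3, 0): (-288/13, 258/13, -9/2) → (-366/13, 297/13, -9/2); (-396/13, 228/13, -18) → (-474/13, 267/13, -18)
T6 rotate right-handed about the x-axis with cos θ = -7/25, sin θ = 24/25: (-366/13, 297/13, -9/2) → (-366/13, -27/13, 603/26); (-474/13, 267/13, -18) → (-474/13, 3747/325, 8046/325)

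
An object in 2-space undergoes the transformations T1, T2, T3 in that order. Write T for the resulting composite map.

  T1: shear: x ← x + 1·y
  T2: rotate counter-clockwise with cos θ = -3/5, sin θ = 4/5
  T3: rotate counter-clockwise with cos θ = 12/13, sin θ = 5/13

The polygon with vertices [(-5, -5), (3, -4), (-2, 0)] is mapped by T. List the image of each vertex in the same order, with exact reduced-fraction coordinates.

T1 shear: x ← x + 1·y: (-5, -5) → (-10, -5); (3, -4) → (-1, -4); (-2, 0) → (-2, 0)
T2 rotate counter-clockwise with cos θ = -3/5, sin θ = 4/5: (-10, -5) → (10, -5); (-1, -4) → (19/5, 8/5); (-2, 0) → (6/5, -8/5)
T3 rotate counter-clockwise with cos θ = 12/13, sin θ = 5/13: (10, -5) → (145/13, -10/13); (19/5, 8/5) → (188/65, 191/65); (6/5, -8/5) → (112/65, -66/65)

image vertices: (145/13, -10/13), (188/65, 191/65), (112/65, -66/65)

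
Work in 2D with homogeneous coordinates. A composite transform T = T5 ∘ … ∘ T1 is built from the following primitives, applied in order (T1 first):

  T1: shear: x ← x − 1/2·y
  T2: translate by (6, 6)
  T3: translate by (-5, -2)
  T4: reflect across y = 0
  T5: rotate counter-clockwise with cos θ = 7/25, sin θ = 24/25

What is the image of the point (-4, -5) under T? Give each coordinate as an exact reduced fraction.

T(p) = (-11/10, -1/5)

T1 shear: x ← x − 1/2·y: (-4, -5) → (-3/2, -5)
T2 translate by (6, 6): (-3/2, -5) → (9/2, 1)
T3 translate by (-5, -2): (9/2, 1) → (-1/2, -1)
T4 reflect across y = 0: (-1/2, -1) → (-1/2, 1)
T5 rotate counter-clockwise with cos θ = 7/25, sin θ = 24/25: (-1/2, 1) → (-11/10, -1/5)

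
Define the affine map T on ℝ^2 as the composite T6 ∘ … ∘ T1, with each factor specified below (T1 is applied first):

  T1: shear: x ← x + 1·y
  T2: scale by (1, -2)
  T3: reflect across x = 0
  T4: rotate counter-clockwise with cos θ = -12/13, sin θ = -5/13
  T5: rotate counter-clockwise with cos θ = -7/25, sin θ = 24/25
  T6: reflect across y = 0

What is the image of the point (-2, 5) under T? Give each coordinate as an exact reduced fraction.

T1 shear: x ← x + 1·y: (-2, 5) → (3, 5)
T2 scale by (1, -2): (3, 5) → (3, -10)
T3 reflect across x = 0: (3, -10) → (-3, -10)
T4 rotate counter-clockwise with cos θ = -12/13, sin θ = -5/13: (-3, -10) → (-14/13, 135/13)
T5 rotate counter-clockwise with cos θ = -7/25, sin θ = 24/25: (-14/13, 135/13) → (-3142/325, -1281/325)
T6 reflect across y = 0: (-3142/325, -1281/325) → (-3142/325, 1281/325)

T(p) = (-3142/325, 1281/325)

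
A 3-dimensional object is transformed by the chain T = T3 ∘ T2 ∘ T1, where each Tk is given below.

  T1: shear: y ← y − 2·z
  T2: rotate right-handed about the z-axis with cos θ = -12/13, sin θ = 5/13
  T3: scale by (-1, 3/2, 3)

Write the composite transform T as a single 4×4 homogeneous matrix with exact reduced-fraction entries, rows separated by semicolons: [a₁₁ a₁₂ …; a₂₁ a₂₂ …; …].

T1 = [1 0 0 0; 0 1 -2 0; 0 0 1 0; 0 0 0 1]
T2·T1 = [-12/13 -5/13 10/13 0; 5/13 -12/13 24/13 0; 0 0 1 0; 0 0 0 1]
T3·…·T1 = [12/13 5/13 -10/13 0; 15/26 -18/13 36/13 0; 0 0 3 0; 0 0 0 1]

T = [12/13 5/13 -10/13 0; 15/26 -18/13 36/13 0; 0 0 3 0; 0 0 0 1]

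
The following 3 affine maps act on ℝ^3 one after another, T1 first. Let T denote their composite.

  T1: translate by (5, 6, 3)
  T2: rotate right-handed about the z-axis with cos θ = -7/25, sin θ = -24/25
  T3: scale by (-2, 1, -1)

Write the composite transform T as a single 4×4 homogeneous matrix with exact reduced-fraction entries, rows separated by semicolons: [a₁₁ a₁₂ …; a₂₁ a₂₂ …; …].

T1 = [1 0 0 5; 0 1 0 6; 0 0 1 3; 0 0 0 1]
T2·T1 = [-7/25 24/25 0 109/25; -24/25 -7/25 0 -162/25; 0 0 1 3; 0 0 0 1]
T3·…·T1 = [14/25 -48/25 0 -218/25; -24/25 -7/25 0 -162/25; 0 0 -1 -3; 0 0 0 1]

T = [14/25 -48/25 0 -218/25; -24/25 -7/25 0 -162/25; 0 0 -1 -3; 0 0 0 1]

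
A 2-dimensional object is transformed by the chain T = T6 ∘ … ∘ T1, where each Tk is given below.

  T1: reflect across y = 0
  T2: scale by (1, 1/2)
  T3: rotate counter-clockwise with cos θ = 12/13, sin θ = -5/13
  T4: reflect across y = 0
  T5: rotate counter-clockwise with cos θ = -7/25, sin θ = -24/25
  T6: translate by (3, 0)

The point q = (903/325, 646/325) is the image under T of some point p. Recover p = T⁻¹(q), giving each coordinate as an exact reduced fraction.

T1 = [1 0 0; 0 -1 0; 0 0 1]
T2·T1 = [1 0 0; 0 -1/2 0; 0 0 1]
T3·…·T1 = [12/13 -5/26 0; -5/13 -6/13 0; 0 0 1]
T4·…·T1 = [12/13 -5/26 0; 5/13 6/13 0; 0 0 1]
T5·…·T1 = [36/325 323/650 0; -323/325 18/325 0; 0 0 1]
T6·…·T1 = [36/325 323/650 3; -323/325 18/325 0; 0 0 1]
det M = 1/2; M⁻¹ = [36/325 -323/325 -108/325; 646/325 72/325 -1938/325; 0 0 1]
M⁻¹ · (903/325, 646/325)ᵀ = (-2, 0)ᵀ

p = (-2, 0)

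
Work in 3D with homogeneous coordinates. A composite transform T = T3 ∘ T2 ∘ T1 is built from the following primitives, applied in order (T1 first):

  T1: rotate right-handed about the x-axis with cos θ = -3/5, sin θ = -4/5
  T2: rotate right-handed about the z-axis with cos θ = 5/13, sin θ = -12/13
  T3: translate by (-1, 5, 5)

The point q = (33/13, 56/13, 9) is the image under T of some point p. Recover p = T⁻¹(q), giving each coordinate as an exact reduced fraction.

T1 = [1 0 0 0; 0 -3/5 4/5 0; 0 -4/5 -3/5 0; 0 0 0 1]
T2·T1 = [5/13 -36/65 48/65 0; -12/13 -3/13 4/13 0; 0 -4/5 -3/5 0; 0 0 0 1]
T3·…·T1 = [5/13 -36/65 48/65 -1; -12/13 -3/13 4/13 5; 0 -4/5 -3/5 5; 0 0 0 1]
det M = 1; M⁻¹ = [5/13 -12/13 0 5; -36/65 -3/13 -4/5 23/5; 48/65 4/13 -3/5 11/5; 0 0 0 1]
M⁻¹ · (33/13, 56/13, 9)ᵀ = (2, -5, 0)ᵀ

p = (2, -5, 0)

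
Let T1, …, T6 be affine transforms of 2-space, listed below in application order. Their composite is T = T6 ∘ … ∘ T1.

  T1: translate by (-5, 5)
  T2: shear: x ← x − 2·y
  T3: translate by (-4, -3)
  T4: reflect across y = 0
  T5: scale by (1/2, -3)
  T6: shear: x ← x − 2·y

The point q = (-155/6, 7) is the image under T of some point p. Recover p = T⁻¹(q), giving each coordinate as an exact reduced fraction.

p = (-4, 1/3)

T1 = [1 0 -5; 0 1 5; 0 0 1]
T2·T1 = [1 -2 -15; 0 1 5; 0 0 1]
T3·…·T1 = [1 -2 -19; 0 1 2; 0 0 1]
T4·…·T1 = [1 -2 -19; 0 -1 -2; 0 0 1]
T5·…·T1 = [1/2 -1 -19/2; 0 3 6; 0 0 1]
T6·…·T1 = [1/2 -7 -43/2; 0 3 6; 0 0 1]
det M = 3/2; M⁻¹ = [2 14/3 15; 0 1/3 -2; 0 0 1]
M⁻¹ · (-155/6, 7)ᵀ = (-4, 1/3)ᵀ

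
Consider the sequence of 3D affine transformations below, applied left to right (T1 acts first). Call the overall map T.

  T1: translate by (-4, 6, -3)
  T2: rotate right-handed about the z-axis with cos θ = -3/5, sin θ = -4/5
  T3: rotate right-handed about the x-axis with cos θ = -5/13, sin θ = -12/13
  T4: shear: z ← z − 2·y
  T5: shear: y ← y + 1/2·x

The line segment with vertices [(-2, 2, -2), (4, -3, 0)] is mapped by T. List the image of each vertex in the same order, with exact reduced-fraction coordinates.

image vertices: (10, 5/13, 145/13), (12/5, -57/65, 453/65)

T1 translate by (-4, 6, -3): (-2, 2, -2) → (-6, 8, -5); (4, -3, 0) → (0, 3, -3)
T2 rotate right-handed about the z-axis with cos θ = -3/5, sin θ = -4/5: (-6, 8, -5) → (10, 0, -5); (0, 3, -3) → (12/5, -9/5, -3)
T3 rotate right-handed about the x-axis with cos θ = -5/13, sin θ = -12/13: (10, 0, -5) → (10, -60/13, 25/13); (12/5, -9/5, -3) → (12/5, -27/13, 183/65)
T4 shear: z ← z − 2·y: (10, -60/13, 25/13) → (10, -60/13, 145/13); (12/5, -27/13, 183/65) → (12/5, -27/13, 453/65)
T5 shear: y ← y + 1/2·x: (10, -60/13, 145/13) → (10, 5/13, 145/13); (12/5, -27/13, 453/65) → (12/5, -57/65, 453/65)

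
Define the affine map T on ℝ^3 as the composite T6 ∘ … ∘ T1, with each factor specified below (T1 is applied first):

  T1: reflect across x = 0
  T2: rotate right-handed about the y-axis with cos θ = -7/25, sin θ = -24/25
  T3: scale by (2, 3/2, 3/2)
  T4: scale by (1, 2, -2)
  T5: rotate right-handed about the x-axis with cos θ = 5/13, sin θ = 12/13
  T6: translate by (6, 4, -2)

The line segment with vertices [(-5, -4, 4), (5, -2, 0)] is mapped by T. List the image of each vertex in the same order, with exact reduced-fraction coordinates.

T1 reflect across x = 0: (-5, -4, 4) → (5, -4, 4); (5, -2, 0) → (-5, -2, 0)
T2 rotate right-handed about the y-axis with cos θ = -7/25, sin θ = -24/25: (5, -4, 4) → (-131/25, -4, 92/25); (-5, -2, 0) → (7/5, -2, -24/5)
T3 scale by (2, 3/2, 3/2): (-131/25, -4, 92/25) → (-262/25, -6, 138/25); (7/5, -2, -24/5) → (14/5, -3, -36/5)
T4 scale by (1, 2, -2): (-262/25, -6, 138/25) → (-262/25, -12, -276/25); (14/5, -3, -36/5) → (14/5, -6, 72/5)
T5 rotate right-handed about the x-axis with cos θ = 5/13, sin θ = 12/13: (-262/25, -12, -276/25) → (-262/25, 1812/325, -996/65); (14/5, -6, 72/5) → (14/5, -78/5, 0)
T6 translate by (6, 4, -2): (-262/25, 1812/325, -996/65) → (-112/25, 3112/325, -1126/65); (14/5, -78/5, 0) → (44/5, -58/5, -2)

image vertices: (-112/25, 3112/325, -1126/65), (44/5, -58/5, -2)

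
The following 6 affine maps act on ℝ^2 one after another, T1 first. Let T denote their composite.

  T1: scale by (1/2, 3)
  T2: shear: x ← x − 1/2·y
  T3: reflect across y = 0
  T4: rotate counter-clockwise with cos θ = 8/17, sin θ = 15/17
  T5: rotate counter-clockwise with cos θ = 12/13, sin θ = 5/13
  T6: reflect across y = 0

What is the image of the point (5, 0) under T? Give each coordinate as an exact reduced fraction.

T1 scale by (1/2, 3): (5, 0) → (5/2, 0)
T2 shear: x ← x − 1/2·y: (5/2, 0) → (5/2, 0)
T3 reflect across y = 0: (5/2, 0) → (5/2, 0)
T4 rotate counter-clockwise with cos θ = 8/17, sin θ = 15/17: (5/2, 0) → (20/17, 75/34)
T5 rotate counter-clockwise with cos θ = 12/13, sin θ = 5/13: (20/17, 75/34) → (105/442, 550/221)
T6 reflect across y = 0: (105/442, 550/221) → (105/442, -550/221)

T(p) = (105/442, -550/221)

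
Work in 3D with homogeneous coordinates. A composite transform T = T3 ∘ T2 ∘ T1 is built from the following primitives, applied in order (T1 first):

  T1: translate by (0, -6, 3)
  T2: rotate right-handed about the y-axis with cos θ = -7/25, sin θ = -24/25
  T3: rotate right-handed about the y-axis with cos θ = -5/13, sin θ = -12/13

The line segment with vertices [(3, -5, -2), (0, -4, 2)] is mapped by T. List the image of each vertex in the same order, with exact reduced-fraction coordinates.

image vertices: (-111/65, -11, -173/65), (204/65, -10, -253/65)

T1 translate by (0, -6, 3): (3, -5, -2) → (3, -11, 1); (0, -4, 2) → (0, -10, 5)
T2 rotate right-handed about the y-axis with cos θ = -7/25, sin θ = -24/25: (3, -11, 1) → (-9/5, -11, 13/5); (0, -10, 5) → (-24/5, -10, -7/5)
T3 rotate right-handed about the y-axis with cos θ = -5/13, sin θ = -12/13: (-9/5, -11, 13/5) → (-111/65, -11, -173/65); (-24/5, -10, -7/5) → (204/65, -10, -253/65)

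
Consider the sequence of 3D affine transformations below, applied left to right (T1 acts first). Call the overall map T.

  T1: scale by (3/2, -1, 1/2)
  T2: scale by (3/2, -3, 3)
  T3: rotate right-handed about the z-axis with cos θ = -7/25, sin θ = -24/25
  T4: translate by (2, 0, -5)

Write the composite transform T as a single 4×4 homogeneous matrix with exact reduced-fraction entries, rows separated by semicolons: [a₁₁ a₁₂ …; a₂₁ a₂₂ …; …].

T1 = [3/2 0 0 0; 0 -1 0 0; 0 0 1/2 0; 0 0 0 1]
T2·T1 = [9/4 0 0 0; 0 3 0 0; 0 0 3/2 0; 0 0 0 1]
T3·…·T1 = [-63/100 72/25 0 0; -54/25 -21/25 0 0; 0 0 3/2 0; 0 0 0 1]
T4·…·T1 = [-63/100 72/25 0 2; -54/25 -21/25 0 0; 0 0 3/2 -5; 0 0 0 1]

T = [-63/100 72/25 0 2; -54/25 -21/25 0 0; 0 0 3/2 -5; 0 0 0 1]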